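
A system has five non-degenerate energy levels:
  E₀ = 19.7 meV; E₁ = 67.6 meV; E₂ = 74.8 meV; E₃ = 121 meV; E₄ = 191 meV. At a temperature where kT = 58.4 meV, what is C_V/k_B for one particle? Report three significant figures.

Eᵢ/kT = 0.33733, 1.1575, 1.2808, 2.0719, 3.2705.
Z = Σ e^(−Eᵢ/kT) = e^(−0.33733) + e^(−1.1575) + e^(−1.2808) + e^(−2.0719) + e^(−3.2705) = 0.71367 + 0.31427 + 0.27781 + 0.12595 + 0.037987 = 1.4697.
⟨E⟩ = 53.466 meV, ⟨E²⟩ = 4420.8 meV².
C_V/k_B = (⟨E²⟩ − ⟨E⟩²)/(kT)² = (4420.8 − 2858.6)/3410.6 = 0.458.

0.458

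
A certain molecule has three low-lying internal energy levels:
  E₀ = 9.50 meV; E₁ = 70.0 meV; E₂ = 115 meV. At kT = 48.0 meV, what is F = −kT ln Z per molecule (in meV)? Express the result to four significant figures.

Eᵢ/kT = 0.197917, 1.45833, 2.39583.
Z = Σ e^(−Eᵢ/kT) = e^(−0.197917) + e^(−1.45833) + e^(−2.39583) = 0.820438 + 0.232624 + 0.0910970 = 1.14416.
F = −kT ln Z = −48.0 × ln(1.14416) = −48.0 × 0.134671 = -6.464 meV.

-6.464 meV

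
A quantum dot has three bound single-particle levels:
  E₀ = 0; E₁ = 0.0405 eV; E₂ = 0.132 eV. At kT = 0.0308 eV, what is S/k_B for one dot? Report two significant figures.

0.57

Eᵢ/kT = 0, 1.315, 4.286.
Z = Σ e^(−Eᵢ/kT) = e^(−0) + e^(−1.315) + e^(−4.286) = 1.000 + 0.2685 + 0.01376 = 1.282.
⟨E⟩ = Σ EᵢPᵢ = 0.009899 eV.
S/k_B = ln Z + ⟨E⟩/kT = ln(1.282) + 0.009899/0.0308 = 0.2484 + 0.3214 = 0.57.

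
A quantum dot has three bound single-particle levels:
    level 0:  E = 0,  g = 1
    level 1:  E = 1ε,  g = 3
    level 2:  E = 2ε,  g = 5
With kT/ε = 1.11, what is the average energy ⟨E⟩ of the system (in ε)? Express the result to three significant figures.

Eᵢ/kT = 0, 0.90090, 1.8018.
Z = Σ gᵢe^(−Eᵢ/kT) = 1·e^(−0) + 3·e^(−0.90090) + 5·e^(−1.8018) = 1.0000 + 1.2186 + 0.82501 = 3.0436.
⟨E⟩ = Σ Eᵢ gᵢe^(−Eᵢ/kT) / Z = (0·1.0000 + 1·1.2186 + 2·0.82501) / 3.0436 = 0.943 ε.

0.943 ε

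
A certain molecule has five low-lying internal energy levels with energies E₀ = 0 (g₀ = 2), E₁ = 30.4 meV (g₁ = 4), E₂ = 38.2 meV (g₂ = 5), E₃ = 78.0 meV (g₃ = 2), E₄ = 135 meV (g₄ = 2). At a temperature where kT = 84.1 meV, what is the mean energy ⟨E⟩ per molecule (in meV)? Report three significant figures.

Eᵢ/kT = 0, 0.36147, 0.45422, 0.92747, 1.6052.
Z = Σ gᵢe^(−Eᵢ/kT) = 2·e^(−0) + 4·e^(−0.36147) + 5·e^(−0.45422) + 2·e^(−0.92747) + 2·e^(−1.6052) = 2.0000 + 2.7866 + 3.1747 + 0.79111 + 0.40170 = 9.1541.
⟨E⟩ = Σ Eᵢ gᵢe^(−Eᵢ/kT) / Z = (0·2.0000 + 30.4·2.7866 + 38.2·3.1747 + 78.0·0.79111 + 135·0.40170) / 9.1541 = 35.2 meV.

35.2 meV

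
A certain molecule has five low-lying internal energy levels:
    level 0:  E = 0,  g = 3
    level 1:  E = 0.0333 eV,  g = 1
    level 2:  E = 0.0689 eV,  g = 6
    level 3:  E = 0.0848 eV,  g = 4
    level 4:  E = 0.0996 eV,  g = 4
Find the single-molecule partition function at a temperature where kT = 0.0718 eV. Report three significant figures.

Z = 8.15

Eᵢ/kT = 0, 0.46379, 0.95961, 1.1811, 1.3872.
Z = Σ gᵢe^(−Eᵢ/kT) = 3·e^(−0) + 1·e^(−0.46379) + 6·e^(−0.95961) + 4·e^(−1.1811) + 4·e^(−1.3872) = 3.0000 + 0.62890 + 2.2983 + 1.2278 + 0.99909 = 8.1541.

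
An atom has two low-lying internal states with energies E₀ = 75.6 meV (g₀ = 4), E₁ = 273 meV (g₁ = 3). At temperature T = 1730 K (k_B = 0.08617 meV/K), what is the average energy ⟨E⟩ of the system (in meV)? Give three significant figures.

k_BT = 0.08617 × 1730 K = 149.07 meV.
Eᵢ/kT = 0.50714, 1.8314.
Z = Σ gᵢe^(−Eᵢ/kT) = 4·e^(−0.50714) + 3·e^(−1.8314) = 2.4089 + 0.48057 = 2.8895.
⟨E⟩ = Σ Eᵢ gᵢe^(−Eᵢ/kT) / Z = (75.6·2.4089 + 273·0.48057) / 2.8895 = 108 meV.

108 meV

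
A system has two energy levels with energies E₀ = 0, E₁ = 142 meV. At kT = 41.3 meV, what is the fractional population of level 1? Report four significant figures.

Eᵢ/kT = 0, 3.43826.
Z = Σ e^(−Eᵢ/kT) = e^(−0) + e^(−3.43826) = 1.00000 + 0.0321205 = 1.03212.
P₁ = e^(−E₁/kT) / Z = 0.0321205/1.03212 = 0.03112.

0.03112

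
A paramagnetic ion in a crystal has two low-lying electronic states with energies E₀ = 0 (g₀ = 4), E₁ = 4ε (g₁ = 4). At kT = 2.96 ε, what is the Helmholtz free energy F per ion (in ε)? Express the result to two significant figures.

-4.8 ε

Eᵢ/kT = 0, 1.351.
Z = Σ gᵢe^(−Eᵢ/kT) = 4·e^(−0) + 4·e^(−1.351) = 4.000 + 1.036 = 5.036.
F = −kT ln Z = −2.96 × ln(5.036) = −2.96 × 1.617 = -4.8 ε.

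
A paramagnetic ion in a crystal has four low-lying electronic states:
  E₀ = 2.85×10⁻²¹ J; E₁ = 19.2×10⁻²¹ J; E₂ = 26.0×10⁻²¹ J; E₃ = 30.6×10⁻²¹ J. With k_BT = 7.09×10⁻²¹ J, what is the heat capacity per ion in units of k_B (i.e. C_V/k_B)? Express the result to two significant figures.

Eᵢ/kT = 0.4020, 2.708, 3.667, 4.316.
Z = Σ e^(−Eᵢ/kT) = e^(−0.4020) + e^(−2.708) + e^(−3.667) + e^(−4.316) = 0.6690 + 0.06667 + 0.02555 + 0.01335 = 0.7746.
⟨E⟩ = 5.499, ⟨E²⟩ = 77.18.
C_V/k_B = (⟨E²⟩ − ⟨E⟩²)/(kT)² = (77.18 − 30.24)/50.27 = 0.93.

0.93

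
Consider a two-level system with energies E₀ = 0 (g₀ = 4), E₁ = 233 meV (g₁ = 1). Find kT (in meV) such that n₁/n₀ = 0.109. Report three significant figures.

n₁/n₀ = (g₁/g₀) exp[−(E₁−E₀)/kT] = 0.109.
⇒ (E₁−E₀)/kT = ln((1/4)/0.109) = ln(2.2936) = 0.83012.
kT = 233 meV / 0.83012 = 281 meV.

281 meV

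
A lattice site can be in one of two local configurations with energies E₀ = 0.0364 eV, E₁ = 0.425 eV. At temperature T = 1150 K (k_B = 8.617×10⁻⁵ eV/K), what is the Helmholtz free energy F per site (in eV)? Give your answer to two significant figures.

k_BT = 8.617×10⁻⁵ × 1150 K = 0.09910 eV.
Eᵢ/kT = 0.3673, 4.289.
Z = Σ e^(−Eᵢ/kT) = e^(−0.3673) + e^(−4.289) = 0.6926 + 0.01372 = 0.7063.
F = −kT ln Z = −0.09910 × ln(0.7063) = −0.09910 × -0.3477 = 0.034 eV.

0.034 eV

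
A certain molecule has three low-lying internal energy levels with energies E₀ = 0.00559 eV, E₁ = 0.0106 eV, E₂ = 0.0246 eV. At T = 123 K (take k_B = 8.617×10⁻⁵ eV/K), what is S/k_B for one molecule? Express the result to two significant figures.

0.91

k_BT = 8.617×10⁻⁵ × 123 K = 0.01060 eV.
Eᵢ/kT = 0.5274, 1.000, 2.321.
Z = Σ e^(−Eᵢ/kT) = e^(−0.5274) + e^(−1.000) + e^(−2.321) = 0.5901 + 0.3679 + 0.09818 = 1.056.
⟨E⟩ = Σ EᵢPᵢ = 0.009104 eV.
S/k_B = ln Z + ⟨E⟩/kT = ln(1.056) + 0.009104/0.01060 = 0.05449 + 0.8589 = 0.91.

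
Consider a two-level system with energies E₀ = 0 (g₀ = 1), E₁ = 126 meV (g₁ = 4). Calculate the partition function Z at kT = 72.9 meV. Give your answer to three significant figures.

Eᵢ/kT = 0, 1.7284.
Z = Σ gᵢe^(−Eᵢ/kT) = 1·e^(−0) + 4·e^(−1.7284) = 1.0000 + 0.71027 = 1.7103.

Z = 1.71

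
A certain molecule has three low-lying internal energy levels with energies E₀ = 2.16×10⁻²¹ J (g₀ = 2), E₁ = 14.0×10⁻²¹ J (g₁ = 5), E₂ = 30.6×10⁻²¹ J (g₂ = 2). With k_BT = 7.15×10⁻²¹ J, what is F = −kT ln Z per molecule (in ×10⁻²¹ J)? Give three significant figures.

-5.68 ×10⁻²¹ J

Eᵢ/kT = 0.30210, 1.9580, 4.2797.
Z = Σ gᵢe^(−Eᵢ/kT) = 2·e^(−0.30210) + 5·e^(−1.9580) + 2·e^(−4.2797) = 1.4785 + 0.70570 + 0.027694 = 2.2119.
F = −kT ln Z = −7.15 × ln(2.2119) = −7.15 × 0.79385 = -5.68 ×10⁻²¹ J.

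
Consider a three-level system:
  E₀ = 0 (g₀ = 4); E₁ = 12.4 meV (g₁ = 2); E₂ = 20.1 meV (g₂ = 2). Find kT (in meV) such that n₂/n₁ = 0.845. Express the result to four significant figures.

n₂/n₁ = (g₂/g₁) exp[−(E₂−E₁)/kT] = 0.845.
⇒ (E₂−E₁)/kT = ln((2/2)/0.845) = ln(1.18343) = 0.168417.
kT = 7.7 meV / 0.168417 = 45.72 meV.

45.72 meV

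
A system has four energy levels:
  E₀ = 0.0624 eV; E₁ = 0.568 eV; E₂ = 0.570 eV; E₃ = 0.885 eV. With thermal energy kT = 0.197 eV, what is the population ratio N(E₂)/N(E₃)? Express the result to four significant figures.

n₂/n₃ = exp[−(E₂−E₃)/kT] = exp(−(-0.315 eV)/(0.197 eV)) = exp(1.59898) = 4.948.

4.948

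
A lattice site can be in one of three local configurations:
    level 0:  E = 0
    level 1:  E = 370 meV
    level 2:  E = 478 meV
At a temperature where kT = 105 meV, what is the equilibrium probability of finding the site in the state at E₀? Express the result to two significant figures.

Eᵢ/kT = 0, 3.524, 4.552.
Z = Σ e^(−Eᵢ/kT) = e^(−0) + e^(−3.524) + e^(−4.552) = 1.000 + 0.02948 + 0.01055 = 1.040.
P₀ = e^(−E₀/kT) / Z = 1.000/1.040 = 0.96.

0.96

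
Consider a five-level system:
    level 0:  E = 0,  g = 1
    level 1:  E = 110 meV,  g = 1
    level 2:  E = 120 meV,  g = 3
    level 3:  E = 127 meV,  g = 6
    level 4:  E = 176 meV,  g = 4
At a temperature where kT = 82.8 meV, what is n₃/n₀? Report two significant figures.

1.3

n₃/n₀ = (g₃/g₀) exp[−(E₃−E₀)/kT] = (6/1) × exp(−(127 meV)/(82.8 meV)) = (6/1) × exp(-1.534) = 1.3.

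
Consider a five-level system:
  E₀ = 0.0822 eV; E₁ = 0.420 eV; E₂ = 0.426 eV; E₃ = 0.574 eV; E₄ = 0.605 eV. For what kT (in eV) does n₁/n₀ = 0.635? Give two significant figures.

n₁/n₀ = exp[−(E₁−E₀)/kT] = 0.635.
⇒ (E₁−E₀)/kT = ln(1/0.635) = ln(1.575) = 0.4543.
kT = 0.3378 eV / 0.4543 = 0.74 eV.

0.74 eV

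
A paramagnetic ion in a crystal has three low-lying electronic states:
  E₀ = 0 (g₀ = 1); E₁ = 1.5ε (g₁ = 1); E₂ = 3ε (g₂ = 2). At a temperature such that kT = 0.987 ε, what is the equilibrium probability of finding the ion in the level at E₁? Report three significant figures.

Eᵢ/kT = 0, 1.5198, 3.0395.
Z = Σ gᵢe^(−Eᵢ/kT) = 1·e^(−0) + 1·e^(−1.5198) + 2·e^(−3.0395) = 1.0000 + 0.21876 + 0.095718 = 1.3145.
P₁ = g₁ e^(−E₁/kT) / Z = 0.21876/1.3145 = 0.166.

0.166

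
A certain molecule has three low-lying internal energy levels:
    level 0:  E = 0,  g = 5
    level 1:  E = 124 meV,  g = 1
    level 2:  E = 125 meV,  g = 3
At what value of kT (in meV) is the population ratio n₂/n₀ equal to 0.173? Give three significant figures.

n₂/n₀ = (g₂/g₀) exp[−(E₂−E₀)/kT] = 0.173.
⇒ (E₂−E₀)/kT = ln((3/5)/0.173) = ln(3.4682) = 1.2436.
kT = 125 meV / 1.2436 = 101 meV.

101 meV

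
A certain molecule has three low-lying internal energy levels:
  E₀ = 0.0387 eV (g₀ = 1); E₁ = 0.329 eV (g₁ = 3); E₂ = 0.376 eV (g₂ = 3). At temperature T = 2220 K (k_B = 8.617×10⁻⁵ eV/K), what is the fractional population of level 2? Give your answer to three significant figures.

0.237

k_BT = 8.617×10⁻⁵ × 2220 K = 0.19130 eV.
Eᵢ/kT = 0.20230, 1.7198, 1.9655.
Z = Σ gᵢe^(−Eᵢ/kT) = 1·e^(−0.20230) + 3·e^(−1.7198) + 3·e^(−1.9655) = 0.81685 + 0.53731 + 0.42026 = 1.7744.
P₂ = g₂ e^(−E₂/kT) / Z = 0.42026/1.7744 = 0.237.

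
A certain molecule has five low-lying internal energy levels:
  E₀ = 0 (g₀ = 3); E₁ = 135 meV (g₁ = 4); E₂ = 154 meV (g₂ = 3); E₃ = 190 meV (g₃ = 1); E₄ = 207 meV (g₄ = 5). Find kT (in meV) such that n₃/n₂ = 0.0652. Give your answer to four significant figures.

22.06 meV

n₃/n₂ = (g₃/g₂) exp[−(E₃−E₂)/kT] = 0.0652.
⇒ (E₃−E₂)/kT = ln((1/3)/0.0652) = ln(5.11247) = 1.63168.
kT = 36 meV / 1.63168 = 22.06 meV.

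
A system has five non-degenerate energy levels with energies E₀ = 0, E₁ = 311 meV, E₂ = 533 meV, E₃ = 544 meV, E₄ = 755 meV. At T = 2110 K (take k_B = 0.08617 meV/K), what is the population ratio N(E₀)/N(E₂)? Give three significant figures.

18.8

k_BT = 0.08617 × 2110 K = 181.82 meV.
n₀/n₂ = exp[−(E₀−E₂)/kT] = exp(−(-533 meV)/(181.82 meV)) = exp(2.9315) = 18.8.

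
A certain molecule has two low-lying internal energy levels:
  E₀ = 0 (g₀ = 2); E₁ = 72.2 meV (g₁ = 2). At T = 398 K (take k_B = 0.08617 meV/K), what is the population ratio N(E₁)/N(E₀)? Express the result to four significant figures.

k_BT = 0.08617 × 398 K = 34.2957 meV.
n₁/n₀ = (g₁/g₀) exp[−(E₁−E₀)/kT] = (2/2) × exp(−(72.2 meV)/(34.2957 meV)) = (2/2) × exp(-2.10522) = 0.1218.

0.1218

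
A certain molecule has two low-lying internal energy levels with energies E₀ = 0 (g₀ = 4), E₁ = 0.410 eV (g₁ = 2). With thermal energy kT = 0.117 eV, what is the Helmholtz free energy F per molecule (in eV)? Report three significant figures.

-0.164 eV

Eᵢ/kT = 0, 3.5043.
Z = Σ gᵢe^(−Eᵢ/kT) = 4·e^(−0) + 2·e^(−3.5043) = 4.0000 + 0.060136 = 4.0601.
F = −kT ln Z = −0.117 × ln(4.0601) = −0.117 × 1.4012 = -0.164 eV.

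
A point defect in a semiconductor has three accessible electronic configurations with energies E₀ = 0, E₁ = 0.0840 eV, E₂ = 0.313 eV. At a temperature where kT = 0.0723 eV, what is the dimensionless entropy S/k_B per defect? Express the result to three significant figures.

Eᵢ/kT = 0, 1.1618, 4.3292.
Z = Σ e^(−Eᵢ/kT) = e^(−0) + e^(−1.1618) + e^(−4.3292) = 1.0000 + 0.31292 + 0.013178 = 1.3261.
⟨E⟩ = Σ EᵢPᵢ = 0.022932 eV.
S/k_B = ln Z + ⟨E⟩/kT = ln(1.3261) + 0.022932/0.0723 = 0.28224 + 0.31718 = 0.599.

0.599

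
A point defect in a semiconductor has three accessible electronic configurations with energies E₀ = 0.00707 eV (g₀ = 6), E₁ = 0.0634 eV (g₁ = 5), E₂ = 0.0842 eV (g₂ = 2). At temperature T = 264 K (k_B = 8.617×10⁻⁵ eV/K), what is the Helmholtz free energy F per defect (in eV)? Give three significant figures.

k_BT = 8.617×10⁻⁵ × 264 K = 0.022749 eV.
Eᵢ/kT = 0.31078, 2.7869, 3.7013.
Z = Σ gᵢe^(−Eᵢ/kT) = 6·e^(−0.31078) + 5·e^(−2.7869) + 2·e^(−3.7013) = 4.3973 + 0.30806 + 0.049383 = 4.7547.
F = −kT ln Z = −0.022749 × ln(4.7547) = −0.022749 × 1.5591 = -0.0355 eV.

-0.0355 eV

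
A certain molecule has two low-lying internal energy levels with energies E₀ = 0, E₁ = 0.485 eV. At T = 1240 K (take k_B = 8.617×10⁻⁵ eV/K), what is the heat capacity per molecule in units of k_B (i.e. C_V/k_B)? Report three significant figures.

0.215

k_BT = 8.617×10⁻⁵ × 1240 K = 0.10685 eV.
Eᵢ/kT = 0, 4.5391.
Z = Σ e^(−Eᵢ/kT) = e^(−0) + e^(−4.5391) = 1.0000 + 0.010683 = 1.0107.
⟨E⟩ = 0.0051264 eV, ⟨E²⟩ = 0.0024863 eV².
C_V/k_B = (⟨E²⟩ − ⟨E⟩²)/(kT)² = (0.0024863 − 0.000026280)/0.011417 = 0.215.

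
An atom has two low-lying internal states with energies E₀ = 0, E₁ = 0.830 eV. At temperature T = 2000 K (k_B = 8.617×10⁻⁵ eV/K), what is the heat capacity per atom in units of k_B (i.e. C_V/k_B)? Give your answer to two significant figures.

k_BT = 8.617×10⁻⁵ × 2000 K = 0.1723 eV.
Eᵢ/kT = 0, 4.817.
Z = Σ e^(−Eᵢ/kT) = e^(−0) + e^(−4.817) = 1.000 + 0.008091 = 1.008.
⟨E⟩ = 0.006662 eV, ⟨E²⟩ = 0.005530 eV².
C_V/k_B = (⟨E²⟩ − ⟨E⟩²)/(kT)² = (0.005530 − 0.00004438)/0.02969 = 0.18.

0.18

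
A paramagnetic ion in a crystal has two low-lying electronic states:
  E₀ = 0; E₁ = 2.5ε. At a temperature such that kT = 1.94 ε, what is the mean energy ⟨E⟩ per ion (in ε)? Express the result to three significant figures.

Eᵢ/kT = 0, 1.2887.
Z = Σ e^(−Eᵢ/kT) = e^(−0) + e^(−1.2887) = 1.0000 + 0.27563 = 1.2756.
⟨E⟩ = Σ Eᵢ e^(−Eᵢ/kT) / Z = (0·1.0000 + 2.5·0.27563) / 1.2756 = 0.540 ε.

0.540 ε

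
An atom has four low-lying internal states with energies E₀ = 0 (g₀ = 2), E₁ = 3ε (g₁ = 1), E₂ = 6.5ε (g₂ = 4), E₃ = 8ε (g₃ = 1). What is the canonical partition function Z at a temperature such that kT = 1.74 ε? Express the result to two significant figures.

Eᵢ/kT = 0, 1.724, 3.736, 4.598.
Z = Σ gᵢe^(−Eᵢ/kT) = 2·e^(−0) + 1·e^(−1.724) + 4·e^(−3.736) + 1·e^(−4.598) = 2.000 + 0.1784 + 0.09540 + 0.01007 = 2.284.

Z = 2.3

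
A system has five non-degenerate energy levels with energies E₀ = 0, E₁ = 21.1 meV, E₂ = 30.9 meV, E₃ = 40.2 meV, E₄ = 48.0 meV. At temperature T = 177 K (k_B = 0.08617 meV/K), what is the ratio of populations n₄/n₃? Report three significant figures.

0.600

k_BT = 0.08617 × 177 K = 15.252 meV.
n₄/n₃ = exp[−(E₄−E₃)/kT] = exp(−(7.8 meV)/(15.252 meV)) = exp(-0.51141) = 0.600.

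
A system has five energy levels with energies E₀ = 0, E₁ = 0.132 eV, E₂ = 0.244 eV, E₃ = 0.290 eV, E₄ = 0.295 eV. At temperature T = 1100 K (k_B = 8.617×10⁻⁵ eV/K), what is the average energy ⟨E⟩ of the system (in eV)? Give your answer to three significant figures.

0.0552 eV

k_BT = 8.617×10⁻⁵ × 1100 K = 0.094787 eV.
Eᵢ/kT = 0, 1.3926, 2.5742, 3.0595, 3.1122.
Z = Σ e^(−Eᵢ/kT) = e^(−0) + e^(−1.3926) + e^(−2.5742) + e^(−3.0595) + e^(−3.1122) = 1.0000 + 0.24843 + 0.076215 + 0.046911 + 0.044503 = 1.4161.
⟨E⟩ = Σ Eᵢ e^(−Eᵢ/kT) / Z = (0·1.0000 + 0.132·0.24843 + 0.244·0.076215 + 0.290·0.046911 + 0.295·0.044503) / 1.4161 = 0.0552 eV.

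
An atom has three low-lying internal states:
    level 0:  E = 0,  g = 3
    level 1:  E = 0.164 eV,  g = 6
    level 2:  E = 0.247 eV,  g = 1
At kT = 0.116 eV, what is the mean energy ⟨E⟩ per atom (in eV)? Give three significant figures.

0.0587 eV

Eᵢ/kT = 0, 1.4138, 2.1293.
Z = Σ gᵢe^(−Eᵢ/kT) = 3·e^(−0) + 6·e^(−1.4138) + 1·e^(−2.1293) = 3.0000 + 1.4593 + 0.11892 = 4.5782.
⟨E⟩ = Σ Eᵢ gᵢe^(−Eᵢ/kT) / Z = (0·3.0000 + 0.164·1.4593 + 0.247·0.11892) / 4.5782 = 0.0587 eV.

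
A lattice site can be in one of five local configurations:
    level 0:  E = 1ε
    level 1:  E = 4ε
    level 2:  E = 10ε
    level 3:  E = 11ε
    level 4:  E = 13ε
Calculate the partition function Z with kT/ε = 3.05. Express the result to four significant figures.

Z = 1.069

Eᵢ/kT = 0.327869, 1.31148, 3.27869, 3.60656, 4.26230.
Z = Σ e^(−Eᵢ/kT) = e^(−0.327869) + e^(−1.31148) + e^(−3.27869) + e^(−3.60656) + e^(−4.26230) = 0.720457 + 0.269421 + 0.0376776 + 0.0271451 + 0.0140899 = 1.06879.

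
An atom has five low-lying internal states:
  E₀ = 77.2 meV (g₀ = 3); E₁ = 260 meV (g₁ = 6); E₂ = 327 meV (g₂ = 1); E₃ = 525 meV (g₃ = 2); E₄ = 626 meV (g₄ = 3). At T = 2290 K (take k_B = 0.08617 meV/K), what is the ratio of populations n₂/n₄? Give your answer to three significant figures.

k_BT = 0.08617 × 2290 K = 197.33 meV.
n₂/n₄ = (g₂/g₄) exp[−(E₂−E₄)/kT] = (1/3) × exp(−(-299 meV)/(197.33 meV)) = (1/3) × exp(1.5152) = 1.52.

1.52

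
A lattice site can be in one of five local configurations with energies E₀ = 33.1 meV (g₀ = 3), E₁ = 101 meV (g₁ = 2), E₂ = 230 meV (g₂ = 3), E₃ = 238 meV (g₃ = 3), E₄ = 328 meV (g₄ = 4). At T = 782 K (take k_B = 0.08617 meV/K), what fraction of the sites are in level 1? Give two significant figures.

0.18

k_BT = 0.08617 × 782 K = 67.38 meV.
Eᵢ/kT = 0.4912, 1.499, 3.413, 3.532, 4.868.
Z = Σ gᵢe^(−Eᵢ/kT) = 3·e^(−0.4912) + 2·e^(−1.499) + 3·e^(−3.413) + 3·e^(−3.532) + 4·e^(−4.868) = 1.836 + 0.4467 + 0.09883 + 0.08774 + 0.03075 = 2.500.
P₁ = g₁ e^(−E₁/kT) / Z = 0.4467/2.500 = 0.18.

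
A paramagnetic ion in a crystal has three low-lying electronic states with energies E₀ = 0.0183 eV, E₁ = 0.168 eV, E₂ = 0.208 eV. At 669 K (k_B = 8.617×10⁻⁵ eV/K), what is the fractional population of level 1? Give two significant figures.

0.067

k_BT = 8.617×10⁻⁵ × 669 K = 0.05765 eV.
Eᵢ/kT = 0.3174, 2.914, 3.608.
Z = Σ e^(−Eᵢ/kT) = e^(−0.3174) + e^(−2.914) + e^(−3.608) = 0.7280 + 0.05426 + 0.02711 = 0.8094.
P₁ = e^(−E₁/kT) / Z = 0.05426/0.8094 = 0.067.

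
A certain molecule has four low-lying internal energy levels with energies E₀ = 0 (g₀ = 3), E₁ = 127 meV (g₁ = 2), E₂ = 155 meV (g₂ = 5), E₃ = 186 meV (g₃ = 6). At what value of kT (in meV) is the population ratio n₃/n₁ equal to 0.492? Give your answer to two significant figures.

n₃/n₁ = (g₃/g₁) exp[−(E₃−E₁)/kT] = 0.492.
⇒ (E₃−E₁)/kT = ln((6/2)/0.492) = ln(6.098) = 1.808.
kT = 59 meV / 1.808 = 33 meV.

33 meV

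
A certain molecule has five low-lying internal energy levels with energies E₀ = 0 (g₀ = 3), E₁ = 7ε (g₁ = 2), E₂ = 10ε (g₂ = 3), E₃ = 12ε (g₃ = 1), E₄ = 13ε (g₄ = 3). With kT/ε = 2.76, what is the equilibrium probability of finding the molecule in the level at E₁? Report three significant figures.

0.0483

Eᵢ/kT = 0, 2.5362, 3.6232, 4.3478, 4.7101.
Z = Σ gᵢe^(−Eᵢ/kT) = 3·e^(−0) + 2·e^(−2.5362) + 3·e^(−3.6232) + 1·e^(−4.3478) + 3·e^(−4.7101) = 3.0000 + 0.15833 + 0.080091 + 0.012935 + 0.027012 = 3.2784.
P₁ = g₁ e^(−E₁/kT) / Z = 0.15833/3.2784 = 0.0483.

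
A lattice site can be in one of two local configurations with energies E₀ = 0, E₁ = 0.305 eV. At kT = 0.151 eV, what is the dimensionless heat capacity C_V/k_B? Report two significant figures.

0.42

Eᵢ/kT = 0, 2.020.
Z = Σ e^(−Eᵢ/kT) = e^(−0) + e^(−2.020) = 1.000 + 0.1327 = 1.133.
⟨E⟩ = 0.03572 eV, ⟨E²⟩ = 0.01090 eV².
C_V/k_B = (⟨E²⟩ − ⟨E⟩²)/(kT)² = (0.01090 − 0.001276)/0.02280 = 0.42.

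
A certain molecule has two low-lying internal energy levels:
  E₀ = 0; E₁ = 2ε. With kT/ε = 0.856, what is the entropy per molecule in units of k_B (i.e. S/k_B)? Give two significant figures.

0.30

Eᵢ/kT = 0, 2.336.
Z = Σ e^(−Eᵢ/kT) = e^(−0) + e^(−2.336) = 1.000 + 0.09671 = 1.097.
⟨E⟩ = Σ EᵢPᵢ = 0.1763 ε.
S/k_B = ln Z + ⟨E⟩/kT = ln(1.097) + 0.1763/0.856 = 0.09258 + 0.2060 = 0.30.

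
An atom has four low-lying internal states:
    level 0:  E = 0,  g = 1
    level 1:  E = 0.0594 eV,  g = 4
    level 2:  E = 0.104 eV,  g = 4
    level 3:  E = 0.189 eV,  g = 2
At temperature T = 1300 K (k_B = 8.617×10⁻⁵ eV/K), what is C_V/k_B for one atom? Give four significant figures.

0.1837

k_BT = 8.617×10⁻⁵ × 1300 K = 0.112021 eV.
Eᵢ/kT = 0, 0.530258, 0.928397, 1.68718.
Z = Σ gᵢe^(−Eᵢ/kT) = 1·e^(−0) + 4·e^(−0.530258) + 4·e^(−0.928397) + 2·e^(−1.68718) = 1.00000 + 2.35381 + 1.58075 + 0.370081 = 5.30464.
⟨E⟩ = 0.0705344 eV, ⟨E²⟩ = 0.00728082 eV².
C_V/k_B = (⟨E²⟩ − ⟨E⟩²)/(kT)² = (0.00728082 − 0.00497510)/0.0125487 = 0.1837.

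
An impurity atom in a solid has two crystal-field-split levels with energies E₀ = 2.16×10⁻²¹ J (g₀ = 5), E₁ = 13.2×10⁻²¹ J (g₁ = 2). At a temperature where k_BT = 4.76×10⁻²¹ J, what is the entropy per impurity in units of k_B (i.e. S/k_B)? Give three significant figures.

1.74

Eᵢ/kT = 0.45378, 2.7731.
Z = Σ gᵢe^(−Eᵢ/kT) = 5·e^(−0.45378) + 2·e^(−2.7731) = 3.1761 + 0.12494 = 3.3010.
⟨E⟩ = Σ EᵢPᵢ = 2.5779 ×10⁻²¹ J.
S/k_B = ln Z + ⟨E⟩/kT = ln(3.3010) + 2.5779/4.76 = 1.1942 + 0.54158 = 1.74.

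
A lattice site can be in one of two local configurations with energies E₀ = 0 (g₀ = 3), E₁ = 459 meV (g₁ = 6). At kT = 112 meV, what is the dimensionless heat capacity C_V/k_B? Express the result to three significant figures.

Eᵢ/kT = 0, 4.0982.
Z = Σ gᵢe^(−Eᵢ/kT) = 3·e^(−0) + 6·e^(−4.0982) = 3.0000 + 0.099615 = 3.0996.
⟨E⟩ = 14.751 meV, ⟨E²⟩ = 6770.9 meV².
C_V/k_B = (⟨E²⟩ − ⟨E⟩²)/(kT)² = (6770.9 − 217.59)/12544 = 0.522.

0.522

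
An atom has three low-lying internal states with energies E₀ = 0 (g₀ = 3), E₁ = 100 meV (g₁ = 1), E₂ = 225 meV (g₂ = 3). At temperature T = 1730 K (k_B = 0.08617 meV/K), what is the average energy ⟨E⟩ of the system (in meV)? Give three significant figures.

48.0 meV

k_BT = 0.08617 × 1730 K = 149.07 meV.
Eᵢ/kT = 0, 0.67083, 1.5094.
Z = Σ gᵢe^(−Eᵢ/kT) = 3·e^(−0) + 1·e^(−0.67083) + 3·e^(−1.5094) = 3.0000 + 0.51128 + 0.66313 = 4.1744.
⟨E⟩ = Σ Eᵢ gᵢe^(−Eᵢ/kT) / Z = (0·3.0000 + 100·0.51128 + 225·0.66313) / 4.1744 = 48.0 meV.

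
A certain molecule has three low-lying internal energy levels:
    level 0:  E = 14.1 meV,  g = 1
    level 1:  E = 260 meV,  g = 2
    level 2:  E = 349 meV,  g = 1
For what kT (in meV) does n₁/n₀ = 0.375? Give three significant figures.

147 meV

n₁/n₀ = (g₁/g₀) exp[−(E₁−E₀)/kT] = 0.375.
⇒ (E₁−E₀)/kT = ln((2/1)/0.375) = ln(5.3333) = 1.6740.
kT = 245.9 meV / 1.6740 = 147 meV.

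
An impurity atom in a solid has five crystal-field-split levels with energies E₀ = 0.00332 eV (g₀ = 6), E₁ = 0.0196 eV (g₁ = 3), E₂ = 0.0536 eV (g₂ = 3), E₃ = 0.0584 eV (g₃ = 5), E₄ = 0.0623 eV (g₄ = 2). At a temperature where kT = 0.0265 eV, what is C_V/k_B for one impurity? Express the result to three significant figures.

Eᵢ/kT = 0.12528, 0.73962, 2.0226, 2.2038, 2.3509.
Z = Σ gᵢe^(−Eᵢ/kT) = 6·e^(−0.12528) + 3·e^(−0.73962) + 3·e^(−2.0226) + 5·e^(−2.2038) + 2·e^(−2.3509) = 5.2935 + 1.4319 + 0.39693 + 0.55191 + 0.19057 = 7.8648.
⟨E⟩ = 0.014116 eV, ⟨E²⟩ = 0.00055574 eV².
C_V/k_B = (⟨E²⟩ − ⟨E⟩²)/(kT)² = (0.00055574 − 0.00019926)/0.00070225 = 0.508.

0.508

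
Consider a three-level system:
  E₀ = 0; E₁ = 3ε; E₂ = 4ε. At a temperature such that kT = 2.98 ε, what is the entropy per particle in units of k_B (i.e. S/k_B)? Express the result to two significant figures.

Eᵢ/kT = 0, 1.007, 1.342.
Z = Σ e^(−Eᵢ/kT) = e^(−0) + e^(−1.007) + e^(−1.342) = 1.000 + 0.3653 + 0.2613 = 1.627.
⟨E⟩ = Σ EᵢPᵢ = 1.316 ε.
S/k_B = ln Z + ⟨E⟩/kT = ln(1.627) + 1.316/2.98 = 0.4867 + 0.4416 = 0.93.

0.93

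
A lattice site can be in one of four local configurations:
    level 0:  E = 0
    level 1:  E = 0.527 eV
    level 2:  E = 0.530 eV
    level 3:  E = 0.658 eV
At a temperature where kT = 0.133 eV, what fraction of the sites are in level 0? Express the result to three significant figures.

0.957

Eᵢ/kT = 0, 3.9624, 3.9850, 4.9474.
Z = Σ e^(−Eᵢ/kT) = e^(−0) + e^(−3.9624) + e^(−3.9850) + e^(−4.9474) = 1.0000 + 0.019017 + 0.018592 + 0.0071018 = 1.0447.
P₀ = e^(−E₀/kT) / Z = 1.0000/1.0447 = 0.957.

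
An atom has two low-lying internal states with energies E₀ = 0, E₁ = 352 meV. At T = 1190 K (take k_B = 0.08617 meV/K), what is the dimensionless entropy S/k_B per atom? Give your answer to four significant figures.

0.1392

k_BT = 0.08617 × 1190 K = 102.542 meV.
Eᵢ/kT = 0, 3.43274.
Z = Σ e^(−Eᵢ/kT) = e^(−0) + e^(−3.43274) = 1.00000 + 0.0322983 = 1.03230.
⟨E⟩ = Σ EᵢPᵢ = 11.0133 meV.
S/k_B = ln Z + ⟨E⟩/kT = ln(1.03230) + 11.0133/102.542 = 0.0317893 + 0.107403 = 0.1392.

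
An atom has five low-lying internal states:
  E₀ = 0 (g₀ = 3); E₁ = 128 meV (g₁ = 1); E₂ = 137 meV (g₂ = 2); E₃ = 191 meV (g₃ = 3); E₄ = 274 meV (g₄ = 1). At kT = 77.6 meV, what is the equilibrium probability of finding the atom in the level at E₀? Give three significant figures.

0.785

Eᵢ/kT = 0, 1.6495, 1.7655, 2.4613, 3.5309.
Z = Σ gᵢe^(−Eᵢ/kT) = 3·e^(−0) + 1·e^(−1.6495) + 2·e^(−1.7655) + 3·e^(−2.4613) + 1·e^(−3.5309) = 3.0000 + 0.19215 + 0.34220 + 0.25597 + 0.029279 = 3.8196.
P₀ = g₀ e^(−E₀/kT) / Z = 3.0000/3.8196 = 0.785.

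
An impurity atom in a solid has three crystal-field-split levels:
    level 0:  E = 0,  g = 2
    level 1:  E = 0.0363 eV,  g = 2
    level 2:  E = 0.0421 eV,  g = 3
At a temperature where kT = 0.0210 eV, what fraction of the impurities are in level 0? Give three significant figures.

Eᵢ/kT = 0, 1.7286, 2.0048.
Z = Σ gᵢe^(−Eᵢ/kT) = 2·e^(−0) + 2·e^(−1.7286) + 3·e^(−2.0048) = 2.0000 + 0.35507 + 0.40406 = 2.7591.
P₀ = g₀ e^(−E₀/kT) / Z = 2.0000/2.7591 = 0.725.

0.725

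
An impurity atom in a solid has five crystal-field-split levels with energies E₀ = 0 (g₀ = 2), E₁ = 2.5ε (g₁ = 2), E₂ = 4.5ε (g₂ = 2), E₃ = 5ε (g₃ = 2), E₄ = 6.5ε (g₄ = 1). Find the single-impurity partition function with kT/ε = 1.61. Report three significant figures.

Eᵢ/kT = 0, 1.5528, 2.7950, 3.1056, 4.0373.
Z = Σ gᵢe^(−Eᵢ/kT) = 2·e^(−0) + 2·e^(−1.5528) + 2·e^(−2.7950) + 2·e^(−3.1056) + 1·e^(−4.0373) = 2.0000 + 0.42331 + 0.12223 + 0.089595 + 0.017645 = 2.6528.

Z = 2.65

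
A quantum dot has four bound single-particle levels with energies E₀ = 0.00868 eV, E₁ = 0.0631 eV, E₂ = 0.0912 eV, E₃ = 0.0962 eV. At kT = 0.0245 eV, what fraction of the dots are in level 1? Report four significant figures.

Eᵢ/kT = 0.354286, 2.57551, 3.72245, 3.92653.
Z = Σ e^(−Eᵢ/kT) = e^(−0.354286) + e^(−2.57551) + e^(−3.72245) + e^(−3.92653) = 0.701674 + 0.0761150 + 0.0241747 + 0.0197120 = 0.821676.
P₁ = e^(−E₁/kT) / Z = 0.0761150/0.821676 = 0.09263.

0.09263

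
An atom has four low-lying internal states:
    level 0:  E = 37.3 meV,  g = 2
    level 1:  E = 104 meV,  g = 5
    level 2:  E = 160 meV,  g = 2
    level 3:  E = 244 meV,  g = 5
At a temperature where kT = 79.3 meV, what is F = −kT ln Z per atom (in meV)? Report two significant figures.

-90 meV

Eᵢ/kT = 0.4704, 1.311, 2.018, 3.077.
Z = Σ gᵢe^(−Eᵢ/kT) = 2·e^(−0.4704) + 5·e^(−1.311) + 2·e^(−2.018) + 5·e^(−3.077) = 1.250 + 1.348 + 0.2658 + 0.2305 = 3.094.
F = −kT ln Z = −79.3 × ln(3.094) = −79.3 × 1.129 = -90 meV.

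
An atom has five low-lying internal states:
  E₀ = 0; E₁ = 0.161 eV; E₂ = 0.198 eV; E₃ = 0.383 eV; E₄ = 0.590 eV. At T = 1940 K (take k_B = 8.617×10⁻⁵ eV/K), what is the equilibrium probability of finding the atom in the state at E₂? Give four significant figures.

0.1683

k_BT = 8.617×10⁻⁵ × 1940 K = 0.167170 eV.
Eᵢ/kT = 0, 0.963091, 1.18442, 2.29108, 3.52934.
Z = Σ e^(−Eᵢ/kT) = e^(−0) + e^(−0.963091) + e^(−1.18442) + e^(−2.29108) + e^(−3.52934) = 1.00000 + 0.381711 + 0.305924 + 0.101157 + 0.0293243 = 1.81812.
P₂ = e^(−E₂/kT) / Z = 0.305924/1.81812 = 0.1683.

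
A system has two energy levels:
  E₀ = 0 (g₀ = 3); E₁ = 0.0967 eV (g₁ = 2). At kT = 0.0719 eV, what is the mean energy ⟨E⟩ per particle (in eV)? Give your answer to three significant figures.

0.0143 eV

Eᵢ/kT = 0, 1.3449.
Z = Σ gᵢe^(−Eᵢ/kT) = 3·e^(−0) + 2·e^(−1.3449) = 3.0000 + 0.52113 = 3.5211.
⟨E⟩ = Σ Eᵢ gᵢe^(−Eᵢ/kT) / Z = (0·3.0000 + 0.0967·0.52113) / 3.5211 = 0.0143 eV.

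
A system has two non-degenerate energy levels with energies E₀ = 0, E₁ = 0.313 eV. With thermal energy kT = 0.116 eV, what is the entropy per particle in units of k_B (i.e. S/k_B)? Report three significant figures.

Eᵢ/kT = 0, 2.6983.
Z = Σ e^(−Eᵢ/kT) = e^(−0) + e^(−2.6983) = 1.0000 + 0.067320 = 1.0673.
⟨E⟩ = Σ EᵢPᵢ = 0.019742 eV.
S/k_B = ln Z + ⟨E⟩/kT = ln(1.0673) + 0.019742/0.116 = 0.065132 + 0.17019 = 0.235.

0.235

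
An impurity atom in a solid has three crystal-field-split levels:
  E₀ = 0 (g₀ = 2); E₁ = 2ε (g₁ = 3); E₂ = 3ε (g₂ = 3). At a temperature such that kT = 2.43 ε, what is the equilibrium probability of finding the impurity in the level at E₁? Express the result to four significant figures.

0.3144

Eᵢ/kT = 0, 0.823045, 1.23457.
Z = Σ gᵢe^(−Eᵢ/kT) = 2·e^(−0) + 3·e^(−0.823045) + 3·e^(−1.23457) = 2.00000 + 1.31728 + 0.872880 = 4.19016.
P₁ = g₁ e^(−E₁/kT) / Z = 1.31728/4.19016 = 0.3144.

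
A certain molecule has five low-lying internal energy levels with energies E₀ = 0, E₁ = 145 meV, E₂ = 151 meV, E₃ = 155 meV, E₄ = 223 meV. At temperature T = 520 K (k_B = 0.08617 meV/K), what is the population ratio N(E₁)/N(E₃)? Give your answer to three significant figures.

1.25

k_BT = 0.08617 × 520 K = 44.808 meV.
n₁/n₃ = exp[−(E₁−E₃)/kT] = exp(−(-10 meV)/(44.808 meV)) = exp(0.22317) = 1.25.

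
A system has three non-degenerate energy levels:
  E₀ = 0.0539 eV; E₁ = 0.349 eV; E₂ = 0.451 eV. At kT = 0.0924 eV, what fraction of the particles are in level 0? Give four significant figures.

0.9482

Eᵢ/kT = 0.583333, 3.77706, 4.88095.
Z = Σ e^(−Eᵢ/kT) = e^(−0.583333) + e^(−3.77706) + e^(−4.88095) = 0.558035 + 0.0228899 + 0.00758980 = 0.588515.
P₀ = e^(−E₀/kT) / Z = 0.558035/0.588515 = 0.9482.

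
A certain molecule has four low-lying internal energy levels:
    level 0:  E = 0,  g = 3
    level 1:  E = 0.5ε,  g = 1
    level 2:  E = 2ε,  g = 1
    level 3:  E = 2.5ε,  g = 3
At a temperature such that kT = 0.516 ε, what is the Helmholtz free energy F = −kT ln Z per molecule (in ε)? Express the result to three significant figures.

Eᵢ/kT = 0, 0.96899, 3.8760, 4.8450.
Z = Σ gᵢe^(−Eᵢ/kT) = 3·e^(−0) + 1·e^(−0.96899) + 1·e^(−3.8760) + 3·e^(−4.8450) = 3.0000 + 0.37947 + 0.020734 + 0.023603 = 3.4238.
F = −kT ln Z = −0.516 × ln(3.4238) = −0.516 × 1.2308 = -0.635 ε.

-0.635 ε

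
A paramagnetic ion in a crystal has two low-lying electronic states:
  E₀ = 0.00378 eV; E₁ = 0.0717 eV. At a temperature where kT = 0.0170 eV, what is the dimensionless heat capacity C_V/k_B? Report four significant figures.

Eᵢ/kT = 0.222353, 4.21765.
Z = Σ e^(−Eᵢ/kT) = e^(−0.222353) + e^(−4.21765) = 0.800633 + 0.0147332 = 0.815366.
⟨E⟩ = 0.00500728 eV, ⟨E²⟩ = 0.000106923 eV².
C_V/k_B = (⟨E²⟩ − ⟨E⟩²)/(kT)² = (0.000106923 − 0.0000250729)/0.000289000 = 0.2832.

0.2832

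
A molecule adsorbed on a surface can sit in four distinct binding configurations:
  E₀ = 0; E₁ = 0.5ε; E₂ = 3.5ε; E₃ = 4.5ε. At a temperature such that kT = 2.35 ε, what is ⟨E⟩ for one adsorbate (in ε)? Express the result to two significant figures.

Eᵢ/kT = 0, 0.2128, 1.489, 1.915.
Z = Σ e^(−Eᵢ/kT) = e^(−0) + e^(−0.2128) + e^(−1.489) + e^(−1.915) = 1.000 + 0.8083 + 0.2256 + 0.1473 = 2.181.
⟨E⟩ = Σ Eᵢ e^(−Eᵢ/kT) / Z = (0·1.000 + 0.5·0.8083 + 3.5·0.2256 + 4.5·0.1473) / 2.181 = 0.85 ε.

0.85 ε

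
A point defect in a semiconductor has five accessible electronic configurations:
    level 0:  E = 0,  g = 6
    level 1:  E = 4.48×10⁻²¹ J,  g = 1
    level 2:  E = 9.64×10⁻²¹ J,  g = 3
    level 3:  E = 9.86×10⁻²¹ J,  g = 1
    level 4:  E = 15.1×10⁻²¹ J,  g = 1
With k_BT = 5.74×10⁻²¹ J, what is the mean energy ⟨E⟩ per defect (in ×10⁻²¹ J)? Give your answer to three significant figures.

1.42 ×10⁻²¹ J

Eᵢ/kT = 0, 0.78049, 1.6794, 1.7178, 2.6307.
Z = Σ gᵢe^(−Eᵢ/kT) = 6·e^(−0) + 1·e^(−0.78049) + 3·e^(−1.6794) + 1·e^(−1.7178) + 1·e^(−2.6307) = 6.0000 + 0.45818 + 0.55946 + 0.17946 + 0.072028 = 7.2691.
⟨E⟩ = Σ Eᵢ gᵢe^(−Eᵢ/kT) / Z = (0·6.0000 + 4.48·0.45818 + 9.64·0.55946 + 9.86·0.17946 + 15.1·0.072028) / 7.2691 = 1.42 ×10⁻²¹ J.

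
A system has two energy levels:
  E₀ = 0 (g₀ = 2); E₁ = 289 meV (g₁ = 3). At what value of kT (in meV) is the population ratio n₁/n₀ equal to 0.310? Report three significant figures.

183 meV

n₁/n₀ = (g₁/g₀) exp[−(E₁−E₀)/kT] = 0.310.
⇒ (E₁−E₀)/kT = ln((3/2)/0.310) = ln(4.8387) = 1.5766.
kT = 289 meV / 1.5766 = 183 meV.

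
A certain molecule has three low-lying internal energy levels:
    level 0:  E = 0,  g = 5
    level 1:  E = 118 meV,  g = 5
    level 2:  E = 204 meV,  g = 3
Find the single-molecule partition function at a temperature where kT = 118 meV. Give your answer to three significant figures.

Eᵢ/kT = 0, 1.0000, 1.7288.
Z = Σ gᵢe^(−Eᵢ/kT) = 5·e^(−0) + 5·e^(−1.0000) + 3·e^(−1.7288) = 5.0000 + 1.8394 + 0.53249 = 7.3719.

Z = 7.37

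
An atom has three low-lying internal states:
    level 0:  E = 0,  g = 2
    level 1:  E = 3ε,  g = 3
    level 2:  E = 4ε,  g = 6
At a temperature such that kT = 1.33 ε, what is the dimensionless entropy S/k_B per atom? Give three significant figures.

1.57

Eᵢ/kT = 0, 2.2556, 3.0075.
Z = Σ gᵢe^(−Eᵢ/kT) = 2·e^(−0) + 3·e^(−2.2556) + 6·e^(−3.0075) = 2.0000 + 0.31443 + 0.29649 = 2.6109.
⟨E⟩ = Σ EᵢPᵢ = 0.81552 ε.
S/k_B = ln Z + ⟨E⟩/kT = ln(2.6109) + 0.81552/1.33 = 0.95969 + 0.61317 = 1.57.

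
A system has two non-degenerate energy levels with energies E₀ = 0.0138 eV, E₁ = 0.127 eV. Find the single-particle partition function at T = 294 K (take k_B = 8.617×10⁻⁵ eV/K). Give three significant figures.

k_BT = 8.617×10⁻⁵ × 294 K = 0.025334 eV.
Eᵢ/kT = 0.54472, 5.0130.
Z = Σ e^(−Eᵢ/kT) = e^(−0.54472) + e^(−5.0130) = 0.58000 + 0.0066509 = 0.58665.

Z = 0.587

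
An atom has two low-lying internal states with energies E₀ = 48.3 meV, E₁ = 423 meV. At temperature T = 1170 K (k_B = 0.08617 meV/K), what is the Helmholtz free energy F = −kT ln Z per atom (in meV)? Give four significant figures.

k_BT = 0.08617 × 1170 K = 100.819 meV.
Eᵢ/kT = 0.479076, 4.19564.
Z = Σ e^(−Eᵢ/kT) = e^(−0.479076) + e^(−4.19564) = 0.619355 + 0.0150611 = 0.634416.
F = −kT ln Z = −100.819 × ln(0.634416) = −100.819 × -0.455050 = 45.88 meV.

45.88 meV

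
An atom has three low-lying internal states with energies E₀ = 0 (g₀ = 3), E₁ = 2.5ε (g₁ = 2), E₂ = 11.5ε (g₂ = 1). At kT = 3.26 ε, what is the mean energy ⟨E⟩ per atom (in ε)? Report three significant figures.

Eᵢ/kT = 0, 0.76687, 3.5276.
Z = Σ gᵢe^(−Eᵢ/kT) = 3·e^(−0) + 2·e^(−0.76687) + 1·e^(−3.5276) = 3.0000 + 0.92893 + 0.029375 = 3.9583.
⟨E⟩ = Σ Eᵢ gᵢe^(−Eᵢ/kT) / Z = (0·3.0000 + 2.5·0.92893 + 11.5·0.029375) / 3.9583 = 0.672 ε.

0.672 ε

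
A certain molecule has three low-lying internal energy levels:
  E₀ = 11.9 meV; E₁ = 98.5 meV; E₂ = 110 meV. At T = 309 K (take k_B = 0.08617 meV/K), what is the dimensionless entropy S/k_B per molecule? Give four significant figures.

k_BT = 0.08617 × 309 K = 26.6265 meV.
Eᵢ/kT = 0.446923, 3.69932, 4.13122.
Z = Σ e^(−Eᵢ/kT) = e^(−0.446923) + e^(−3.69932) + e^(−4.13122) = 0.639593 + 0.0247403 + 0.0160633 = 0.680397.
⟨E⟩ = Σ EᵢPᵢ = 17.3649 meV.
S/k_B = ln Z + ⟨E⟩/kT = ln(0.680397) + 17.3649/26.6265 = -0.385079 + 0.652166 = 0.2671.

0.2671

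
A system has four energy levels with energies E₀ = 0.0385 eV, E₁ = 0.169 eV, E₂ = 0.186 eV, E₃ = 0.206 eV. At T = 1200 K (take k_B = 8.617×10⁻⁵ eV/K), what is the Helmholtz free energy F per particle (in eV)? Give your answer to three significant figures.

-0.0176 eV

k_BT = 8.617×10⁻⁵ × 1200 K = 0.10340 eV.
Eᵢ/kT = 0.37234, 1.6344, 1.7988, 1.9923.
Z = Σ e^(−Eᵢ/kT) = e^(−0.37234) + e^(−1.6344) + e^(−1.7988) + e^(−1.9923) = 0.68912 + 0.19507 + 0.16550 + 0.13638 = 1.1861.
F = −kT ln Z = −0.10340 × ln(1.1861) = −0.10340 × 0.17067 = -0.0176 eV.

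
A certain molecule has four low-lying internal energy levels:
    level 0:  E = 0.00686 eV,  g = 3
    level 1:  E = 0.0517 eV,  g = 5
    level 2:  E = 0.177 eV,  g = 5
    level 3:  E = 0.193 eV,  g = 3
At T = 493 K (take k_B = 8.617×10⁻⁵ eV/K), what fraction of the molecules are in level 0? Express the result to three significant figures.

k_BT = 8.617×10⁻⁵ × 493 K = 0.042482 eV.
Eᵢ/kT = 0.16148, 1.2170, 4.1665, 4.5431.
Z = Σ gᵢe^(−Eᵢ/kT) = 3·e^(−0.16148) + 5·e^(−1.2170) + 5·e^(−4.1665) + 3·e^(−4.5431) = 2.5527 + 1.4806 + 0.077532 + 0.031921 = 4.1428.
P₀ = g₀ e^(−E₀/kT) / Z = 2.5527/4.1428 = 0.616.

0.616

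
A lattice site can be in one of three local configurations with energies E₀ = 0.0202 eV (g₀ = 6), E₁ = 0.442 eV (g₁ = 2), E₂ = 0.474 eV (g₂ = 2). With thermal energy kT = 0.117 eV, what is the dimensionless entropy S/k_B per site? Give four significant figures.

Eᵢ/kT = 0.172650, 3.77778, 4.05128.
Z = Σ gᵢe^(−Eᵢ/kT) = 6·e^(−0.172650) + 2·e^(−3.77778) + 2·e^(−4.05128) = 5.04859 + 0.0457468 + 0.0348002 = 5.12914.
⟨E⟩ = Σ EᵢPᵢ = 0.0270410 eV.
S/k_B = ln Z + ⟨E⟩/kT = ln(5.12914) + 0.0270410/0.117 = 1.63494 + 0.231120 = 1.866.

1.866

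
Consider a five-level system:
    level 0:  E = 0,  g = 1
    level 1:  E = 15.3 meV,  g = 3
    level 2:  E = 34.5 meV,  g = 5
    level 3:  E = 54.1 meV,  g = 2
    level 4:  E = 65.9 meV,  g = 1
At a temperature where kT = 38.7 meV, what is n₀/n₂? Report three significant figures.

0.488

n₀/n₂ = (g₀/g₂) exp[−(E₀−E₂)/kT] = (1/5) × exp(−(-34.5 meV)/(38.7 meV)) = (1/5) × exp(0.89147) = 0.488.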